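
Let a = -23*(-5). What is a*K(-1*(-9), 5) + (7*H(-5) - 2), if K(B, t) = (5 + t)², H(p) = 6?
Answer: 11540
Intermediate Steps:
a = 115
a*K(-1*(-9), 5) + (7*H(-5) - 2) = 115*(5 + 5)² + (7*6 - 2) = 115*10² + (42 - 2) = 115*100 + 40 = 11500 + 40 = 11540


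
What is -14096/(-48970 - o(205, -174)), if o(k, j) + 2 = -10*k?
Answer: 7048/23459 ≈ 0.30044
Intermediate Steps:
o(k, j) = -2 - 10*k
-14096/(-48970 - o(205, -174)) = -14096/(-48970 - (-2 - 10*205)) = -14096/(-48970 - (-2 - 2050)) = -14096/(-48970 - 1*(-2052)) = -14096/(-48970 + 2052) = -14096/(-46918) = -14096*(-1/46918) = 7048/23459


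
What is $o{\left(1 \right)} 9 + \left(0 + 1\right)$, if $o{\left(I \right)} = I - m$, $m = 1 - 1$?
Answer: $10$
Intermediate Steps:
$m = 0$ ($m = 1 - 1 = 0$)
$o{\left(I \right)} = I$ ($o{\left(I \right)} = I - 0 = I + 0 = I$)
$o{\left(1 \right)} 9 + \left(0 + 1\right) = 1 \cdot 9 + \left(0 + 1\right) = 9 + 1 = 10$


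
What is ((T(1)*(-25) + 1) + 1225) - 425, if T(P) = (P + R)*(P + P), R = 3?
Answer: 601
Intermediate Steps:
T(P) = 2*P*(3 + P) (T(P) = (P + 3)*(P + P) = (3 + P)*(2*P) = 2*P*(3 + P))
((T(1)*(-25) + 1) + 1225) - 425 = (((2*1*(3 + 1))*(-25) + 1) + 1225) - 425 = (((2*1*4)*(-25) + 1) + 1225) - 425 = ((8*(-25) + 1) + 1225) - 425 = ((-200 + 1) + 1225) - 425 = (-199 + 1225) - 425 = 1026 - 425 = 601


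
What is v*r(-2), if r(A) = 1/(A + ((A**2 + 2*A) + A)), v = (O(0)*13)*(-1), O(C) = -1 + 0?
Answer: -13/4 ≈ -3.2500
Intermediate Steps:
O(C) = -1
v = 13 (v = -1*13*(-1) = -13*(-1) = 13)
r(A) = 1/(A**2 + 4*A) (r(A) = 1/(A + (A**2 + 3*A)) = 1/(A**2 + 4*A))
v*r(-2) = 13*(1/((-2)*(4 - 2))) = 13*(-1/2/2) = 13*(-1/2*1/2) = 13*(-1/4) = -13/4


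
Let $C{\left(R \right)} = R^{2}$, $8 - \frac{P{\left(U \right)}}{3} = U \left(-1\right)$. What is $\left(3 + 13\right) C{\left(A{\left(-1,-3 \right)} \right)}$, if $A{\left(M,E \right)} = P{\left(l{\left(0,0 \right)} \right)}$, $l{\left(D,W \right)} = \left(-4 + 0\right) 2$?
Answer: $0$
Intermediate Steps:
$l{\left(D,W \right)} = -8$ ($l{\left(D,W \right)} = \left(-4\right) 2 = -8$)
$P{\left(U \right)} = 24 + 3 U$ ($P{\left(U \right)} = 24 - 3 U \left(-1\right) = 24 - 3 \left(- U\right) = 24 + 3 U$)
$A{\left(M,E \right)} = 0$ ($A{\left(M,E \right)} = 24 + 3 \left(-8\right) = 24 - 24 = 0$)
$\left(3 + 13\right) C{\left(A{\left(-1,-3 \right)} \right)} = \left(3 + 13\right) 0^{2} = 16 \cdot 0 = 0$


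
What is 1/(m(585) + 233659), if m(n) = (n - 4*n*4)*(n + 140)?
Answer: -1/6128216 ≈ -1.6318e-7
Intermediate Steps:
m(n) = -15*n*(140 + n) (m(n) = (n - 16*n)*(140 + n) = (-15*n)*(140 + n) = -15*n*(140 + n))
1/(m(585) + 233659) = 1/(-15*585*(140 + 585) + 233659) = 1/(-15*585*725 + 233659) = 1/(-6361875 + 233659) = 1/(-6128216) = -1/6128216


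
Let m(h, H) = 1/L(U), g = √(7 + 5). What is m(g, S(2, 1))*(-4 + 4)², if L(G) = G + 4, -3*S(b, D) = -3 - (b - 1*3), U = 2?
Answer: 0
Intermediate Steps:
S(b, D) = b/3 (S(b, D) = -(-3 - (b - 1*3))/3 = -(-3 - (b - 3))/3 = -(-3 - (-3 + b))/3 = -(-3 + (3 - b))/3 = -(-1)*b/3 = b/3)
g = 2*√3 (g = √12 = 2*√3 ≈ 3.4641)
L(G) = 4 + G
m(h, H) = ⅙ (m(h, H) = 1/(4 + 2) = 1/6 = ⅙)
m(g, S(2, 1))*(-4 + 4)² = (-4 + 4)²/6 = (⅙)*0² = (⅙)*0 = 0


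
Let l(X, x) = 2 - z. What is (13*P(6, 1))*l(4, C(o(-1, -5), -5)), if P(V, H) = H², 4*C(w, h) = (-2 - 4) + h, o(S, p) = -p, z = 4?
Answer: -26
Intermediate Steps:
C(w, h) = -3/2 + h/4 (C(w, h) = ((-2 - 4) + h)/4 = (-6 + h)/4 = -3/2 + h/4)
l(X, x) = -2 (l(X, x) = 2 - 1*4 = 2 - 4 = -2)
(13*P(6, 1))*l(4, C(o(-1, -5), -5)) = (13*1²)*(-2) = (13*1)*(-2) = 13*(-2) = -26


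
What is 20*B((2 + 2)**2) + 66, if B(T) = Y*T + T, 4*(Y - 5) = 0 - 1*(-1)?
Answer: 2066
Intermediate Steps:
Y = 21/4 (Y = 5 + (0 - 1*(-1))/4 = 5 + (0 + 1)/4 = 5 + (1/4)*1 = 5 + 1/4 = 21/4 ≈ 5.2500)
B(T) = 25*T/4 (B(T) = 21*T/4 + T = 25*T/4)
20*B((2 + 2)**2) + 66 = 20*(25*(2 + 2)**2/4) + 66 = 20*((25/4)*4**2) + 66 = 20*((25/4)*16) + 66 = 20*100 + 66 = 2000 + 66 = 2066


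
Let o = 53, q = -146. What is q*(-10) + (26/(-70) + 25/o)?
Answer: 2708486/1855 ≈ 1460.1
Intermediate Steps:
q*(-10) + (26/(-70) + 25/o) = -146*(-10) + (26/(-70) + 25/53) = 1460 + (26*(-1/70) + 25*(1/53)) = 1460 + (-13/35 + 25/53) = 1460 + 186/1855 = 2708486/1855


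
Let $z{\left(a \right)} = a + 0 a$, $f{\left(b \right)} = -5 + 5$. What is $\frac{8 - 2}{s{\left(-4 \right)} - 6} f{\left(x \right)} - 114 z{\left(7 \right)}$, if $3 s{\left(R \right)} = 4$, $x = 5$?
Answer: $-798$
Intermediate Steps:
$s{\left(R \right)} = \frac{4}{3}$ ($s{\left(R \right)} = \frac{1}{3} \cdot 4 = \frac{4}{3}$)
$f{\left(b \right)} = 0$
$z{\left(a \right)} = a$ ($z{\left(a \right)} = a + 0 = a$)
$\frac{8 - 2}{s{\left(-4 \right)} - 6} f{\left(x \right)} - 114 z{\left(7 \right)} = \frac{8 - 2}{\frac{4}{3} - 6} \cdot 0 - 798 = \frac{6}{- \frac{14}{3}} \cdot 0 - 798 = 6 \left(- \frac{3}{14}\right) 0 - 798 = \left(- \frac{9}{7}\right) 0 - 798 = 0 - 798 = -798$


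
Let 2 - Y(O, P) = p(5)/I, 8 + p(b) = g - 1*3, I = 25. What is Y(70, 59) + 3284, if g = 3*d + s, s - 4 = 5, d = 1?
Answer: 82149/25 ≈ 3286.0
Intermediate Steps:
s = 9 (s = 4 + 5 = 9)
g = 12 (g = 3*1 + 9 = 3 + 9 = 12)
p(b) = 1 (p(b) = -8 + (12 - 1*3) = -8 + (12 - 3) = -8 + 9 = 1)
Y(O, P) = 49/25 (Y(O, P) = 2 - 1/25 = 49/25)
Y(70, 59) + 3284 = 49/25 + 3284 = 82149/25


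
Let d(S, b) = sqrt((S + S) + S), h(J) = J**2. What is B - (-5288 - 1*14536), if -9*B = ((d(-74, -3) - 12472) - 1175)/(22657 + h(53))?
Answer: 1514518501/76398 - I*sqrt(222)/229194 ≈ 19824.0 - 6.5009e-5*I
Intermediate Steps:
d(S, b) = sqrt(3)*sqrt(S) (d(S, b) = sqrt(2*S + S) = sqrt(3*S) = sqrt(3)*sqrt(S))
B = 4549/76398 - I*sqrt(222)/229194 (B = -((sqrt(3)*sqrt(-74) - 12472) - 1175)/(9*(22657 + 53**2)) = -((sqrt(3)*(I*sqrt(74)) - 12472) - 1175)/(9*(22657 + 2809)) = -((I*sqrt(222) - 12472) - 1175)/(9*25466) = -((-12472 + I*sqrt(222)) - 1175)/(9*25466) = -(-13647 + I*sqrt(222))/(9*25466) = -(-13647/25466 + I*sqrt(222)/25466)/9 = 4549/76398 - I*sqrt(222)/229194 ≈ 0.059543 - 6.5009e-5*I)
B - (-5288 - 1*14536) = (4549/76398 - I*sqrt(222)/229194) - (-5288 - 1*14536) = (4549/76398 - I*sqrt(222)/229194) - (-5288 - 14536) = (4549/76398 - I*sqrt(222)/229194) - 1*(-19824) = (4549/76398 - I*sqrt(222)/229194) + 19824 = 1514518501/76398 - I*sqrt(222)/229194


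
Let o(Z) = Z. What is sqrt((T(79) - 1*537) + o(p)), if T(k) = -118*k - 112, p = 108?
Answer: I*sqrt(9863) ≈ 99.313*I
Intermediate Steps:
T(k) = -112 - 118*k
sqrt((T(79) - 1*537) + o(p)) = sqrt(((-112 - 118*79) - 1*537) + 108) = sqrt(((-112 - 9322) - 537) + 108) = sqrt((-9434 - 537) + 108) = sqrt(-9971 + 108) = sqrt(-9863) = I*sqrt(9863)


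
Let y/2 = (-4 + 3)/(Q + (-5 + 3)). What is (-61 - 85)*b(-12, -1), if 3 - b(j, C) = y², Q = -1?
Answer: -3358/9 ≈ -373.11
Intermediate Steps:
y = ⅔ (y = 2*((-4 + 3)/(-1 + (-5 + 3))) = 2*(-1/(-1 - 2)) = 2*(-1/(-3)) = 2*(-1*(-⅓)) = 2*(⅓) = ⅔ ≈ 0.66667)
b(j, C) = 23/9 (b(j, C) = 3 - (⅔)² = 3 - 1*4/9 = 3 - 4/9 = 23/9)
(-61 - 85)*b(-12, -1) = (-61 - 85)*(23/9) = -146*23/9 = -3358/9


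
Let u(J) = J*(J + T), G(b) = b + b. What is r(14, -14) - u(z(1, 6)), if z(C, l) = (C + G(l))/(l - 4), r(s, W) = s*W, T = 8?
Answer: -1161/4 ≈ -290.25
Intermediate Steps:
G(b) = 2*b
r(s, W) = W*s
z(C, l) = (C + 2*l)/(-4 + l) (z(C, l) = (C + 2*l)/(l - 4) = (C + 2*l)/(-4 + l))
u(J) = J*(8 + J) (u(J) = J*(J + 8) = J*(8 + J))
r(14, -14) - u(z(1, 6)) = -14*14 - (1 + 2*6)/(-4 + 6)*(8 + (1 + 2*6)/(-4 + 6)) = -196 - (1 + 12)/2*(8 + (1 + 12)/2) = -196 - (½)*13*(8 + (½)*13) = -196 - 13*(8 + 13/2)/2 = -196 - 13*29/(2*2) = -196 - 1*377/4 = -196 - 377/4 = -1161/4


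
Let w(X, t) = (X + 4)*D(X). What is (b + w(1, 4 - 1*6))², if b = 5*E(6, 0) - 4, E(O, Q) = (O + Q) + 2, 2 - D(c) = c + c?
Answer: 1296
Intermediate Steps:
D(c) = 2 - 2*c (D(c) = 2 - (c + c) = 2 - 2*c)
E(O, Q) = 2 + O + Q
w(X, t) = (2 - 2*X)*(4 + X) (w(X, t) = (X + 4)*(2 - 2*X) = (4 + X)*(2 - 2*X) = (2 - 2*X)*(4 + X))
b = 36 (b = 5*(2 + 6 + 0) - 4 = 5*8 - 4 = 40 - 4 = 36)
(b + w(1, 4 - 1*6))² = (36 - 2*(-1 + 1)*(4 + 1))² = (36 - 2*0*5)² = (36 + 0)² = 36² = 1296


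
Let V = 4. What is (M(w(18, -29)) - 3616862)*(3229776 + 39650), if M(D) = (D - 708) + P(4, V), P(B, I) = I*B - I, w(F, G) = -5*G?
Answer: -11826864114938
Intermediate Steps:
P(B, I) = -I + B*I (P(B, I) = B*I - I = -I + B*I)
M(D) = -696 + D (M(D) = (D - 708) + 4*(-1 + 4) = (-708 + D) + 4*3 = (-708 + D) + 12 = -696 + D)
(M(w(18, -29)) - 3616862)*(3229776 + 39650) = ((-696 - 5*(-29)) - 3616862)*(3229776 + 39650) = ((-696 + 145) - 3616862)*3269426 = (-551 - 3616862)*3269426 = -3617413*3269426 = -11826864114938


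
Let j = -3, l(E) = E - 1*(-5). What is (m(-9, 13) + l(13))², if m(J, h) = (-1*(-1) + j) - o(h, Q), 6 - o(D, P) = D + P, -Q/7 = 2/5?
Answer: 10201/25 ≈ 408.04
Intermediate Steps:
l(E) = 5 + E (l(E) = E + 5 = 5 + E)
Q = -14/5 ≈ -2.8000
o(D, P) = 6 - D - P (o(D, P) = 6 - (D + P) = 6 + (-D - P) = 6 - D - P)
m(J, h) = -54/5 + h (m(J, h) = (-1*(-1) - 3) - (6 - h - 1*(-14/5)) = (1 - 3) - (6 - h + 14/5) = -2 - (44/5 - h) = -2 + (-44/5 + h) = -54/5 + h)
(m(-9, 13) + l(13))² = ((-54/5 + 13) + (5 + 13))² = (11/5 + 18)² = (101/5)² = 10201/25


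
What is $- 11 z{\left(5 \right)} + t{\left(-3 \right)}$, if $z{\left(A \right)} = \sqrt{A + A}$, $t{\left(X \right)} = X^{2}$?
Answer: $9 - 11 \sqrt{10} \approx -25.785$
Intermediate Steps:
$z{\left(A \right)} = \sqrt{2} \sqrt{A}$ ($z{\left(A \right)} = \sqrt{2 A} = \sqrt{2} \sqrt{A}$)
$- 11 z{\left(5 \right)} + t{\left(-3 \right)} = - 11 \sqrt{2} \sqrt{5} + \left(-3\right)^{2} = - 11 \sqrt{10} + 9 = 9 - 11 \sqrt{10}$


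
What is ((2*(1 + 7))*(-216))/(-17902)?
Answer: 1728/8951 ≈ 0.19305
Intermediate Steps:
((2*(1 + 7))*(-216))/(-17902) = ((2*8)*(-216))*(-1/17902) = (16*(-216))*(-1/17902) = -3456*(-1/17902) = 1728/8951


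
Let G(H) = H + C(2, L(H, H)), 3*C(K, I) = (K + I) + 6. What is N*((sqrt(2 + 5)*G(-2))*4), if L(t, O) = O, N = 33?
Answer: 0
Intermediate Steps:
C(K, I) = 2 + I/3 + K/3 (C(K, I) = ((K + I) + 6)/3 = ((I + K) + 6)/3 = (6 + I + K)/3 = 2 + I/3 + K/3)
G(H) = 8/3 + 4*H/3 (G(H) = H + (2 + H/3 + (1/3)*2) = H + (2 + H/3 + 2/3) = H + (8/3 + H/3) = 8/3 + 4*H/3)
N*((sqrt(2 + 5)*G(-2))*4) = 33*((sqrt(2 + 5)*(8/3 + (4/3)*(-2)))*4) = 33*((sqrt(7)*(8/3 - 8/3))*4) = 33*((sqrt(7)*0)*4) = 33*(0*4) = 33*0 = 0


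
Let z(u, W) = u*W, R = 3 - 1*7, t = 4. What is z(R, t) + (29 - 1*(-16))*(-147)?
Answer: -6631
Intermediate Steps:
R = -4 (R = 3 - 7 = -4)
z(u, W) = W*u
z(R, t) + (29 - 1*(-16))*(-147) = 4*(-4) + (29 - 1*(-16))*(-147) = -16 + (29 + 16)*(-147) = -16 + 45*(-147) = -16 - 6615 = -6631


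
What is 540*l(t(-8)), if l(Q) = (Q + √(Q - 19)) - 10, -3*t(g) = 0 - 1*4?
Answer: -4680 + 180*I*√159 ≈ -4680.0 + 2269.7*I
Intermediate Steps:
t(g) = 4/3 (t(g) = -(0 - 1*4)/3 = -(0 - 4)/3 = -⅓*(-4) = 4/3)
l(Q) = -10 + Q + √(-19 + Q) (l(Q) = (Q + √(-19 + Q)) - 10 = -10 + Q + √(-19 + Q))
540*l(t(-8)) = 540*(-10 + 4/3 + √(-19 + 4/3)) = 540*(-10 + 4/3 + √(-53/3)) = 540*(-10 + 4/3 + I*√159/3) = 540*(-26/3 + I*√159/3) = -4680 + 180*I*√159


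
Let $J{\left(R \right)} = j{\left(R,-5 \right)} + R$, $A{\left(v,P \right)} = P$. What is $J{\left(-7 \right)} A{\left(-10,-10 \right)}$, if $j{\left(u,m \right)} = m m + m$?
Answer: $-130$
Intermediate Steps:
$j{\left(u,m \right)} = m + m^{2}$ ($j{\left(u,m \right)} = m^{2} + m = m + m^{2}$)
$J{\left(R \right)} = 20 + R$ ($J{\left(R \right)} = - 5 \left(1 - 5\right) + R = \left(-5\right) \left(-4\right) + R = 20 + R$)
$J{\left(-7 \right)} A{\left(-10,-10 \right)} = \left(20 - 7\right) \left(-10\right) = 13 \left(-10\right) = -130$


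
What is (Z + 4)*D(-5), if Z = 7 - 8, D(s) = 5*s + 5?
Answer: -60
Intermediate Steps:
D(s) = 5 + 5*s
Z = -1
(Z + 4)*D(-5) = (-1 + 4)*(5 + 5*(-5)) = 3*(5 - 25) = 3*(-20) = -60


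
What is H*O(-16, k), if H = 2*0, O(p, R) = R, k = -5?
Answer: 0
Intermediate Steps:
H = 0
H*O(-16, k) = 0*(-5) = 0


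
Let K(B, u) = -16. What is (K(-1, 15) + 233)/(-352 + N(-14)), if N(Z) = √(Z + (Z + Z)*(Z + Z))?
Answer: -3472/5597 - 217*√770/123134 ≈ -0.66923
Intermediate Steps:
N(Z) = √(Z + 4*Z²) (N(Z) = √(Z + (2*Z)*(2*Z)) = √(Z + 4*Z²))
(K(-1, 15) + 233)/(-352 + N(-14)) = (-16 + 233)/(-352 + √(-14*(1 + 4*(-14)))) = 217/(-352 + √(-14*(1 - 56))) = 217/(-352 + √(-14*(-55))) = 217/(-352 + √770)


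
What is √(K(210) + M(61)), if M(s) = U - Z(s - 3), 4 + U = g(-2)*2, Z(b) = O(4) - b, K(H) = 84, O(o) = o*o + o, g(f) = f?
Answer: √114 ≈ 10.677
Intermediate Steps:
O(o) = o + o² (O(o) = o² + o = o + o²)
Z(b) = 20 - b (Z(b) = 4*(1 + 4) - b = 4*5 - b = 20 - b)
U = -8 (U = -4 - 2*2 = -4 - 4 = -8)
M(s) = -31 + s (M(s) = -8 - (20 - (s - 3)) = -8 - (20 - (-3 + s)) = -8 - (20 + (3 - s)) = -8 - (23 - s) = -8 + (-23 + s) = -31 + s)
√(K(210) + M(61)) = √(84 + (-31 + 61)) = √(84 + 30) = √114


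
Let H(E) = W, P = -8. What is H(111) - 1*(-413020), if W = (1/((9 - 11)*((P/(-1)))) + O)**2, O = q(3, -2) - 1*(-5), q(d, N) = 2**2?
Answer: 105753569/256 ≈ 4.1310e+5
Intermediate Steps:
q(d, N) = 4
O = 9 (O = 4 - 1*(-5) = 4 + 5 = 9)
W = 20449/256 (W = (1/((9 - 11)*((-8/(-1)))) + 9)**2 = (1/((-2)*((-8*(-1)))) + 9)**2 = (-1/2/8 + 9)**2 = (-1/2*1/8 + 9)**2 = (-1/16 + 9)**2 = (143/16)**2 = 20449/256 ≈ 79.879)
H(E) = 20449/256
H(111) - 1*(-413020) = 20449/256 - 1*(-413020) = 20449/256 + 413020 = 105753569/256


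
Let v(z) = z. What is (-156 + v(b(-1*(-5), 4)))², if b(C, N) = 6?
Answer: 22500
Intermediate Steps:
(-156 + v(b(-1*(-5), 4)))² = (-156 + 6)² = (-150)² = 22500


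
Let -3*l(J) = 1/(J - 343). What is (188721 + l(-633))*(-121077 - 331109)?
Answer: -124933359597277/1464 ≈ -8.5337e+10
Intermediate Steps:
l(J) = -1/(3*(-343 + J)) (l(J) = -1/(3*(J - 343)) = -1/(3*(-343 + J)))
(188721 + l(-633))*(-121077 - 331109) = (188721 - 1/(-1029 + 3*(-633)))*(-121077 - 331109) = (188721 - 1/(-1029 - 1899))*(-452186) = (188721 - 1/(-2928))*(-452186) = (188721 - 1*(-1/2928))*(-452186) = (188721 + 1/2928)*(-452186) = (552575089/2928)*(-452186) = -124933359597277/1464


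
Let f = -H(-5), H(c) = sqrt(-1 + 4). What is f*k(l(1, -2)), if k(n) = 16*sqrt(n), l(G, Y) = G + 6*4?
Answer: -80*sqrt(3) ≈ -138.56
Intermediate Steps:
H(c) = sqrt(3)
l(G, Y) = 24 + G (l(G, Y) = G + 24 = 24 + G)
f = -sqrt(3) ≈ -1.7320
f*k(l(1, -2)) = (-sqrt(3))*(16*sqrt(24 + 1)) = (-sqrt(3))*(16*sqrt(25)) = (-sqrt(3))*(16*5) = -sqrt(3)*80 = -80*sqrt(3)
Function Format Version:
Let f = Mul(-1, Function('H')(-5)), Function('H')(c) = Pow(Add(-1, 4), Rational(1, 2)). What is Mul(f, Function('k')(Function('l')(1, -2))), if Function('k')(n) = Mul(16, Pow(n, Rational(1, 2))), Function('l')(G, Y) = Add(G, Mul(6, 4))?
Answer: Mul(-80, Pow(3, Rational(1, 2))) ≈ -138.56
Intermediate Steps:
Function('H')(c) = Pow(3, Rational(1, 2))
Function('l')(G, Y) = Add(24, G) (Function('l')(G, Y) = Add(G, 24) = Add(24, G))
f = Mul(-1, Pow(3, Rational(1, 2))) ≈ -1.7320
Mul(f, Function('k')(Function('l')(1, -2))) = Mul(Mul(-1, Pow(3, Rational(1, 2))), Mul(16, Pow(Add(24, 1), Rational(1, 2)))) = Mul(Mul(-1, Pow(3, Rational(1, 2))), Mul(16, Pow(25, Rational(1, 2)))) = Mul(Mul(-1, Pow(3, Rational(1, 2))), Mul(16, 5)) = Mul(Mul(-1, Pow(3, Rational(1, 2))), 80) = Mul(-80, Pow(3, Rational(1, 2)))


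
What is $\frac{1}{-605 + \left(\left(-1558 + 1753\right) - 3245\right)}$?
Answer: $- \frac{1}{3655} \approx -0.0002736$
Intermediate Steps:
$\frac{1}{-605 + \left(\left(-1558 + 1753\right) - 3245\right)} = \frac{1}{-605 + \left(195 - 3245\right)} = \frac{1}{-605 - 3050} = \frac{1}{-3655} = - \frac{1}{3655}$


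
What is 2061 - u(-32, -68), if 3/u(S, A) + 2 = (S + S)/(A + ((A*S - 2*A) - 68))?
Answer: 47437/23 ≈ 2062.5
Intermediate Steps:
u(S, A) = 3/(-2 + 2*S/(-68 - A + A*S)) (u(S, A) = 3/(-2 + (S + S)/(A + ((A*S - 2*A) - 68))) = 3/(-2 + (2*S)/(A + ((-2*A + A*S) - 68))) = 3/(-2 + (2*S)/(A + (-68 - 2*A + A*S))) = 3/(-2 + (2*S)/(-68 - A + A*S)) = 3/(-2 + 2*S/(-68 - A + A*S)))
2061 - u(-32, -68) = 2061 - (-102 - 3/2*(-68) + (3/2)*(-68)*(-32))/(68 - 68 - 32 - 1*(-68)*(-32)) = 2061 - (-102 + 102 + 3264)/(68 - 68 - 32 - 2176) = 2061 - 3264/(-2208) = 2061 - (-1)*3264/2208 = 2061 - 1*(-34/23) = 2061 + 34/23 = 47437/23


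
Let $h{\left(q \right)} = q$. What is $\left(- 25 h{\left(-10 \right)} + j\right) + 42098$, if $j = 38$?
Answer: $42386$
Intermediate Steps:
$\left(- 25 h{\left(-10 \right)} + j\right) + 42098 = \left(\left(-25\right) \left(-10\right) + 38\right) + 42098 = \left(250 + 38\right) + 42098 = 288 + 42098 = 42386$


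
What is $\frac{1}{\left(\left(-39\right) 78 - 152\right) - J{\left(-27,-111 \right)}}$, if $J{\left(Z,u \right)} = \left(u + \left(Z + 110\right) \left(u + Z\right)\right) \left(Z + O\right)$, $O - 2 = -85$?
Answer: $- \frac{1}{1275344} \approx -7.841 \cdot 10^{-7}$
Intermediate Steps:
$O = -83$ ($O = 2 - 85 = -83$)
$J{\left(Z,u \right)} = \left(-83 + Z\right) \left(u + \left(110 + Z\right) \left(Z + u\right)\right)$ ($J{\left(Z,u \right)} = \left(u + \left(Z + 110\right) \left(u + Z\right)\right) \left(Z - 83\right) = \left(u + \left(110 + Z\right) \left(Z + u\right)\right) \left(-83 + Z\right) = \left(-83 + Z\right) \left(u + \left(110 + Z\right) \left(Z + u\right)\right)$)
$\frac{1}{\left(\left(-39\right) 78 - 152\right) - J{\left(-27,-111 \right)}} = \frac{1}{\left(\left(-39\right) 78 - 152\right) - \left(\left(-27\right)^{3} - -1022643 - -246510 + 27 \left(-27\right)^{2} - 111 \left(-27\right)^{2} + 28 \left(-27\right) \left(-111\right)\right)} = \frac{1}{\left(-3042 - 152\right) - \left(-19683 + 1022643 + 246510 + 27 \cdot 729 - 80919 + 83916\right)} = \frac{1}{-3194 - \left(-19683 + 1022643 + 246510 + 19683 - 80919 + 83916\right)} = \frac{1}{-3194 - 1272150} = \frac{1}{-1275344} = - \frac{1}{1275344}$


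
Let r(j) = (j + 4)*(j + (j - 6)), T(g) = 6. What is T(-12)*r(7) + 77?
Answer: 605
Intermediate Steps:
r(j) = (-6 + 2*j)*(4 + j) (r(j) = (4 + j)*(j + (-6 + j)) = (4 + j)*(-6 + 2*j) = (-6 + 2*j)*(4 + j))
T(-12)*r(7) + 77 = 6*(-24 + 2*7 + 2*7²) + 77 = 6*(-24 + 14 + 2*49) + 77 = 6*(-24 + 14 + 98) + 77 = 6*88 + 77 = 528 + 77 = 605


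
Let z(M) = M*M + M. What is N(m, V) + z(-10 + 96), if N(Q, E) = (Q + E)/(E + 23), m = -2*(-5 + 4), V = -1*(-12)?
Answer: 37412/5 ≈ 7482.4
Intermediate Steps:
V = 12
m = 2 (m = -2*(-1) = 2)
z(M) = M + M**2 (z(M) = M**2 + M = M + M**2)
N(Q, E) = (E + Q)/(23 + E)
N(m, V) + z(-10 + 96) = (12 + 2)/(23 + 12) + (-10 + 96)*(1 + (-10 + 96)) = 14/35 + 86*(1 + 86) = (1/35)*14 + 86*87 = 2/5 + 7482 = 37412/5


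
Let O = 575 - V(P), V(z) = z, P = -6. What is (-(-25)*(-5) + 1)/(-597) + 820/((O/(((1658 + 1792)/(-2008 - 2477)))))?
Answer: -3958828/4509141 ≈ -0.87796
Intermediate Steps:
O = 581 (O = 575 - 1*(-6) = 575 + 6 = 581)
(-(-25)*(-5) + 1)/(-597) + 820/((O/(((1658 + 1792)/(-2008 - 2477))))) = (-(-25)*(-5) + 1)/(-597) + 820/((581/(((1658 + 1792)/(-2008 - 2477))))) = (-25*5 + 1)*(-1/597) + 820/((581/((3450/(-4485))))) = (-125 + 1)*(-1/597) + 820/((581/((3450*(-1/4485))))) = -124*(-1/597) + 820/((581/(-10/13))) = 124/597 + 820/((581*(-13/10))) = 124/597 + 820/(-7553/10) = 124/597 + 820*(-10/7553) = 124/597 - 8200/7553 = -3958828/4509141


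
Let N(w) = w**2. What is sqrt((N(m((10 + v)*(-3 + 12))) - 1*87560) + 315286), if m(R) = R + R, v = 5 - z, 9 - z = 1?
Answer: 349*sqrt(2) ≈ 493.56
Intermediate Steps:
z = 8 (z = 9 - 1*1 = 9 - 1 = 8)
v = -3 (v = 5 - 1*8 = 5 - 8 = -3)
m(R) = 2*R
sqrt((N(m((10 + v)*(-3 + 12))) - 1*87560) + 315286) = sqrt(((2*((10 - 3)*(-3 + 12)))**2 - 1*87560) + 315286) = sqrt(((2*(7*9))**2 - 87560) + 315286) = sqrt(((2*63)**2 - 87560) + 315286) = sqrt((126**2 - 87560) + 315286) = sqrt((15876 - 87560) + 315286) = sqrt(-71684 + 315286) = sqrt(243602) = 349*sqrt(2)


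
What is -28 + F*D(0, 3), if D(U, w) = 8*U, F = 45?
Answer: -28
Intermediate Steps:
-28 + F*D(0, 3) = -28 + 45*(8*0) = -28 + 45*0 = -28 + 0 = -28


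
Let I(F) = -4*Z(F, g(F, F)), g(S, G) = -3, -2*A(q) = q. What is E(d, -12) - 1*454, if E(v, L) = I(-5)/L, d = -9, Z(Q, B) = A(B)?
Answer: -907/2 ≈ -453.50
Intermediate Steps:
A(q) = -q/2
Z(Q, B) = -B/2
I(F) = -6 (I(F) = -(-2)*(-3) = -4*3/2 = -6)
E(v, L) = -6/L
E(d, -12) - 1*454 = -6/(-12) - 1*454 = -6*(-1/12) - 454 = ½ - 454 = -907/2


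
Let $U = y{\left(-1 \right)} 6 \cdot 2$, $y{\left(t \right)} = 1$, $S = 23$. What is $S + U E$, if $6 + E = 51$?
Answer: $563$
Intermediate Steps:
$E = 45$ ($E = -6 + 51 = 45$)
$U = 12$ ($U = 1 \cdot 6 \cdot 2 = 6 \cdot 2 = 12$)
$S + U E = 23 + 12 \cdot 45 = 23 + 540 = 563$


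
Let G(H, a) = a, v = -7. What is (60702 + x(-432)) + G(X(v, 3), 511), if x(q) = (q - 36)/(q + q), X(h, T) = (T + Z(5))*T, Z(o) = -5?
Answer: 1469125/24 ≈ 61214.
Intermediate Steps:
X(h, T) = T*(-5 + T) (X(h, T) = (T - 5)*T = (-5 + T)*T = T*(-5 + T))
x(q) = (-36 + q)/(2*q) (x(q) = (-36 + q)/((2*q)) = (-36 + q)*(1/(2*q)) = (-36 + q)/(2*q))
(60702 + x(-432)) + G(X(v, 3), 511) = (60702 + (½)*(-36 - 432)/(-432)) + 511 = (60702 + (½)*(-1/432)*(-468)) + 511 = (60702 + 13/24) + 511 = 1456861/24 + 511 = 1469125/24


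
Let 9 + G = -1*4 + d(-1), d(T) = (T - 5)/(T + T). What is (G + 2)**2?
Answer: 64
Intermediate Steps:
d(T) = (-5 + T)/(2*T) (d(T) = (-5 + T)/((2*T)) = (-5 + T)*(1/(2*T)) = (-5 + T)/(2*T))
G = -10 (G = -9 + (-1*4 + (1/2)*(-5 - 1)/(-1)) = -9 + (-4 + (1/2)*(-1)*(-6)) = -9 + (-4 + 3) = -9 - 1 = -10)
(G + 2)**2 = (-10 + 2)**2 = (-8)**2 = 64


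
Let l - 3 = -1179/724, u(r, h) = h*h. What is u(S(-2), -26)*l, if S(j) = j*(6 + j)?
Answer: 167817/181 ≈ 927.17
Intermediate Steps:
u(r, h) = h**2
l = 993/724 (l = 3 - 1179/724 = 993/724 ≈ 1.3715)
u(S(-2), -26)*l = (-26)**2*(993/724) = 676*(993/724) = 167817/181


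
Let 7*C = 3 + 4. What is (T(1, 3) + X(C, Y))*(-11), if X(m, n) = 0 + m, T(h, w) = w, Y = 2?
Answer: -44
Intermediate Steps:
C = 1 (C = (3 + 4)/7 = (1/7)*7 = 1)
X(m, n) = m
(T(1, 3) + X(C, Y))*(-11) = (3 + 1)*(-11) = 4*(-11) = -44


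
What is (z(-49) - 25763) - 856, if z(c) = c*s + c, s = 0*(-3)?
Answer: -26668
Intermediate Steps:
s = 0
z(c) = c (z(c) = c*0 + c = 0 + c = c)
(z(-49) - 25763) - 856 = (-49 - 25763) - 856 = -25812 - 856 = -26668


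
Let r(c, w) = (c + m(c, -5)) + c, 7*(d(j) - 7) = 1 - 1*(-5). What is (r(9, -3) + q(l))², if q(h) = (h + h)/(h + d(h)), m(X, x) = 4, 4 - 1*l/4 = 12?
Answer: 17355556/28561 ≈ 607.67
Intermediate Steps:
l = -32 (l = 16 - 4*12 = 16 - 48 = -32)
d(j) = 55/7 (d(j) = 7 + (1 - 1*(-5))/7 = 7 + (1 + 5)/7 = 7 + (⅐)*6 = 7 + 6/7 = 55/7)
r(c, w) = 4 + 2*c (r(c, w) = (c + 4) + c = (4 + c) + c = 4 + 2*c)
q(h) = 2*h/(55/7 + h) (q(h) = (h + h)/(h + 55/7) = (2*h)/(55/7 + h) = 2*h/(55/7 + h))
(r(9, -3) + q(l))² = ((4 + 2*9) + 14*(-32)/(55 + 7*(-32)))² = ((4 + 18) + 14*(-32)/(55 - 224))² = (22 + 14*(-32)/(-169))² = (22 + 14*(-32)*(-1/169))² = (22 + 448/169)² = (4166/169)² = 17355556/28561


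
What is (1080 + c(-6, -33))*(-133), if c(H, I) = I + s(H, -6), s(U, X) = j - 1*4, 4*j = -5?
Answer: -554211/4 ≈ -1.3855e+5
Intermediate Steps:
j = -5/4 (j = (1/4)*(-5) = -5/4 ≈ -1.2500)
s(U, X) = -21/4 (s(U, X) = -5/4 - 1*4 = -5/4 - 4 = -21/4)
c(H, I) = -21/4 + I (c(H, I) = I - 21/4 = -21/4 + I)
(1080 + c(-6, -33))*(-133) = (1080 + (-21/4 - 33))*(-133) = (1080 - 153/4)*(-133) = (4167/4)*(-133) = -554211/4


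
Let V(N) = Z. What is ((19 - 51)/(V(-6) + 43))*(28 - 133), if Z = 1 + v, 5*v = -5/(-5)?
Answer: 16800/221 ≈ 76.018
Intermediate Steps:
v = ⅕ (v = (-5/(-5))/5 = (-5*(-⅕))/5 = (⅕)*1 = ⅕ ≈ 0.20000)
Z = 6/5 (Z = 1 + ⅕ = 6/5 ≈ 1.2000)
V(N) = 6/5
((19 - 51)/(V(-6) + 43))*(28 - 133) = ((19 - 51)/(6/5 + 43))*(28 - 133) = -32/221/5*(-105) = -32*5/221*(-105) = -160/221*(-105) = 16800/221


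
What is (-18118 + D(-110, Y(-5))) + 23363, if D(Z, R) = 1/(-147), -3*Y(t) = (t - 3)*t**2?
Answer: 771014/147 ≈ 5245.0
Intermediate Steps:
Y(t) = -t**2*(-3 + t)/3 (Y(t) = -(t - 3)*t**2/3 = -(-3 + t)*t**2/3 = -t**2*(-3 + t)/3)
D(Z, R) = -1/147
(-18118 + D(-110, Y(-5))) + 23363 = (-18118 - 1/147) + 23363 = -2663347/147 + 23363 = 771014/147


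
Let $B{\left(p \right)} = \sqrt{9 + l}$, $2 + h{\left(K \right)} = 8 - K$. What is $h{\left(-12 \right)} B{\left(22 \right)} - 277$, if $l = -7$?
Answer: $-277 + 18 \sqrt{2} \approx -251.54$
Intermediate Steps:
$h{\left(K \right)} = 6 - K$ ($h{\left(K \right)} = -2 - \left(-8 + K\right) = 6 - K$)
$B{\left(p \right)} = \sqrt{2}$ ($B{\left(p \right)} = \sqrt{9 - 7} = \sqrt{2}$)
$h{\left(-12 \right)} B{\left(22 \right)} - 277 = \left(6 - -12\right) \sqrt{2} - 277 = \left(6 + 12\right) \sqrt{2} - 277 = 18 \sqrt{2} - 277 = -277 + 18 \sqrt{2}$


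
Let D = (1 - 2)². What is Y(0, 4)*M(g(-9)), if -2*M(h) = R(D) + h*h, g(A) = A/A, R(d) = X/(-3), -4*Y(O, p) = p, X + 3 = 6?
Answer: 0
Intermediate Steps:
X = 3 (X = -3 + 6 = 3)
D = 1 (D = (-1)² = 1)
Y(O, p) = -p/4
R(d) = -1 (R(d) = 3/(-3) = 3*(-⅓) = -1)
g(A) = 1
M(h) = ½ - h²/2 (M(h) = -(-1 + h*h)/2 = -(-1 + h²)/2 = ½ - h²/2)
Y(0, 4)*M(g(-9)) = (-¼*4)*(½ - ½*1²) = -(½ - ½*1) = -(½ - ½) = -1*0 = 0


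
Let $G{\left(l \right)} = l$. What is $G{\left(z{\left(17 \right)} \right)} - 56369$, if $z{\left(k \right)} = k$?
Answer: $-56352$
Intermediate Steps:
$G{\left(z{\left(17 \right)} \right)} - 56369 = 17 - 56369 = -56352$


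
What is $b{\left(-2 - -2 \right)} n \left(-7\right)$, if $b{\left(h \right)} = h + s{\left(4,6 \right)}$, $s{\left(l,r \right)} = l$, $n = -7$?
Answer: $196$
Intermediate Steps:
$b{\left(h \right)} = 4 + h$ ($b{\left(h \right)} = h + 4 = 4 + h$)
$b{\left(-2 - -2 \right)} n \left(-7\right) = \left(4 - 0\right) \left(-7\right) \left(-7\right) = \left(4 + \left(-2 + 2\right)\right) \left(-7\right) \left(-7\right) = \left(4 + 0\right) \left(-7\right) \left(-7\right) = 4 \left(-7\right) \left(-7\right) = \left(-28\right) \left(-7\right) = 196$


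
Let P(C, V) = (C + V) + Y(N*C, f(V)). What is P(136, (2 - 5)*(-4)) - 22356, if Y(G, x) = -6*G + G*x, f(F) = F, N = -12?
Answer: -32000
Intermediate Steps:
P(C, V) = C + V - 12*C*(-6 + V) (P(C, V) = (C + V) + (-12*C)*(-6 + V) = (C + V) - 12*C*(-6 + V) = C + V - 12*C*(-6 + V))
P(136, (2 - 5)*(-4)) - 22356 = (136 + (2 - 5)*(-4) - 12*136*(-6 + (2 - 5)*(-4))) - 22356 = (136 - 3*(-4) - 12*136*(-6 - 3*(-4))) - 22356 = (136 + 12 - 12*136*(-6 + 12)) - 22356 = (136 + 12 - 12*136*6) - 22356 = (136 + 12 - 9792) - 22356 = -9644 - 22356 = -32000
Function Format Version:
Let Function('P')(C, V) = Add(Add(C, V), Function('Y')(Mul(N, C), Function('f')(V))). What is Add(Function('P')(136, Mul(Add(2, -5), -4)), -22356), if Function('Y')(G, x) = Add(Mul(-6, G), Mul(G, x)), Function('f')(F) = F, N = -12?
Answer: -32000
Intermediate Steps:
Function('P')(C, V) = Add(C, V, Mul(-12, C, Add(-6, V))) (Function('P')(C, V) = Add(Add(C, V), Mul(Mul(-12, C), Add(-6, V))) = Add(Add(C, V), Mul(-12, C, Add(-6, V))) = Add(C, V, Mul(-12, C, Add(-6, V))))
Add(Function('P')(136, Mul(Add(2, -5), -4)), -22356) = Add(Add(136, Mul(Add(2, -5), -4), Mul(-12, 136, Add(-6, Mul(Add(2, -5), -4)))), -22356) = Add(Add(136, Mul(-3, -4), Mul(-12, 136, Add(-6, Mul(-3, -4)))), -22356) = Add(Add(136, 12, Mul(-12, 136, Add(-6, 12))), -22356) = Add(Add(136, 12, Mul(-12, 136, 6)), -22356) = Add(Add(136, 12, -9792), -22356) = Add(-9644, -22356) = -32000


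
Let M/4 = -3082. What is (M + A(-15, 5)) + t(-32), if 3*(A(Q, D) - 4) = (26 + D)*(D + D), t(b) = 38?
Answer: -36548/3 ≈ -12183.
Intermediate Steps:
M = -12328 (M = 4*(-3082) = -12328)
A(Q, D) = 4 + 2*D*(26 + D)/3 (A(Q, D) = 4 + ((26 + D)*(D + D))/3 = 4 + ((26 + D)*(2*D))/3 = 4 + (2*D*(26 + D))/3 = 4 + 2*D*(26 + D)/3)
(M + A(-15, 5)) + t(-32) = (-12328 + (4 + (2/3)*5**2 + (52/3)*5)) + 38 = (-12328 + (4 + (2/3)*25 + 260/3)) + 38 = (-12328 + (4 + 50/3 + 260/3)) + 38 = (-12328 + 322/3) + 38 = -36662/3 + 38 = -36548/3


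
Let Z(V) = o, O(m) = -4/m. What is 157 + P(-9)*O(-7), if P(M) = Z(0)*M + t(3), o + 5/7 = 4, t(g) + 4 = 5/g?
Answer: 20399/147 ≈ 138.77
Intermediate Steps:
t(g) = -4 + 5/g
o = 23/7 (o = -5/7 + 4 = 23/7 ≈ 3.2857)
Z(V) = 23/7
P(M) = -7/3 + 23*M/7 (P(M) = 23*M/7 + (-4 + 5/3) = 23*M/7 - 7/3 = -7/3 + 23*M/7)
157 + P(-9)*O(-7) = 157 + (-7/3 + (23/7)*(-9))*(-4/(-7)) = 157 + (-7/3 - 207/7)*(-4*(-1/7)) = 157 - 670/21*4/7 = 157 - 2680/147 = 20399/147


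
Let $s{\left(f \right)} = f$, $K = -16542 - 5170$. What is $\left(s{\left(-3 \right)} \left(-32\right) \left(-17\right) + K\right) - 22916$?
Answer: $-46260$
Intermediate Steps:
$K = -21712$ ($K = -16542 - 5170 = -21712$)
$\left(s{\left(-3 \right)} \left(-32\right) \left(-17\right) + K\right) - 22916 = \left(\left(-3\right) \left(-32\right) \left(-17\right) - 21712\right) - 22916 = \left(96 \left(-17\right) - 21712\right) - 22916 = \left(-1632 - 21712\right) - 22916 = -23344 - 22916 = -46260$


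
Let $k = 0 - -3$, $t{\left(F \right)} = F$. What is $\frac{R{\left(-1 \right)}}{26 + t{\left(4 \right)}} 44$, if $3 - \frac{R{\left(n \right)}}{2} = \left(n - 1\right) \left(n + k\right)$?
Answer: $\frac{308}{15} \approx 20.533$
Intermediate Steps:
$k = 3$ ($k = 0 + 3 = 3$)
$R{\left(n \right)} = 6 - 2 \left(-1 + n\right) \left(3 + n\right)$ ($R{\left(n \right)} = 6 - 2 \left(n - 1\right) \left(n + 3\right) = 6 - 2 \left(-1 + n\right) \left(3 + n\right)$)
$\frac{R{\left(-1 \right)}}{26 + t{\left(4 \right)}} 44 = \frac{12 - -4 - 2 \left(-1\right)^{2}}{26 + 4} \cdot 44 = \frac{12 + 4 - 2}{30} \cdot 44 = \frac{1}{30} \cdot 14 \cdot 44 = \frac{7}{15} \cdot 44 = \frac{308}{15}$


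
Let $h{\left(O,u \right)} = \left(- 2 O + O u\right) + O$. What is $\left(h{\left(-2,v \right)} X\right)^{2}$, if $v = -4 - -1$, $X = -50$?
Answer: $160000$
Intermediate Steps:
$v = -3$ ($v = -4 + 1 = -3$)
$h{\left(O,u \right)} = - O + O u$
$\left(h{\left(-2,v \right)} X\right)^{2} = \left(- 2 \left(-1 - 3\right) \left(-50\right)\right)^{2} = \left(\left(-2\right) \left(-4\right) \left(-50\right)\right)^{2} = \left(8 \left(-50\right)\right)^{2} = \left(-400\right)^{2} = 160000$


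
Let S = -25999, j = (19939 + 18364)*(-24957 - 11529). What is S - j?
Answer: 1397497259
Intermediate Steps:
j = -1397523258 (j = 38303*(-36486) = -1397523258)
S - j = -25999 - 1*(-1397523258) = -25999 + 1397523258 = 1397497259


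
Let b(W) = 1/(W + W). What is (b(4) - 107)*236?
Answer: -50445/2 ≈ -25223.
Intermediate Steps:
b(W) = 1/(2*W)
(b(4) - 107)*236 = ((1/2)/4 - 107)*236 = ((1/2)*(1/4) - 107)*236 = (1/8 - 107)*236 = -855/8*236 = -50445/2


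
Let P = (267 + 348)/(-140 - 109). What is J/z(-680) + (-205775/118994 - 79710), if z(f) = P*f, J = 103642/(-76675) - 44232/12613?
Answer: -319685010323105056486073/4010513905210097500 ≈ -79712.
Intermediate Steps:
P = -205/83 (P = 615/(-249) = 615*(-1/249) = -205/83 ≈ -2.4699)
J = -4698725146/967101775 (J = 103642*(-1/76675) - 44232*1/12613 = -103642/76675 - 44232/12613 = -4698725146/967101775 ≈ -4.8586)
z(f) = -205*f/83
J/z(-680) + (-205775/118994 - 79710) = -4698725146/(967101775*((-205/83*(-680)))) + (-205775/118994 - 79710) = -4698725146/(967101775*139400/83) + (-205775*1/118994 - 79710) = -4698725146/967101775*83/139400 + (-205775/118994 - 79710) = -194997093559/67406993717500 - 9485217515/118994 = -319685010323105056486073/4010513905210097500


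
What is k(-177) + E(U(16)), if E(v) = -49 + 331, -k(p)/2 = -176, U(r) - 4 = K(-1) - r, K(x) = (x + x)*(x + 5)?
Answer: 634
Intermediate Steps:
K(x) = 2*x*(5 + x) (K(x) = (2*x)*(5 + x) = 2*x*(5 + x))
U(r) = -4 - r (U(r) = 4 + (2*(-1)*(5 - 1) - r) = 4 + (2*(-1)*4 - r) = 4 + (-8 - r) = -4 - r)
k(p) = 352 (k(p) = -2*(-176) = 352)
E(v) = 282
k(-177) + E(U(16)) = 352 + 282 = 634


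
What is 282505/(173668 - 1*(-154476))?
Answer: 282505/328144 ≈ 0.86092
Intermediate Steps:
282505/(173668 - 1*(-154476)) = 282505/(173668 + 154476) = 282505/328144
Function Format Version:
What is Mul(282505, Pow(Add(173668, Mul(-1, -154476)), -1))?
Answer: Rational(282505, 328144) ≈ 0.86092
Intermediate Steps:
Mul(282505, Pow(Add(173668, Mul(-1, -154476)), -1)) = Mul(282505, Pow(Add(173668, 154476), -1)) = Mul(282505, Pow(328144, -1)) = Mul(282505, Rational(1, 328144)) = Rational(282505, 328144)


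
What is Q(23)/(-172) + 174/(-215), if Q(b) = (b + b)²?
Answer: -2819/215 ≈ -13.112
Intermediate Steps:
Q(b) = 4*b² (Q(b) = (2*b)² = 4*b²)
Q(23)/(-172) + 174/(-215) = (4*23²)/(-172) + 174/(-215) = (4*529)*(-1/172) + 174*(-1/215) = 2116*(-1/172) - 174/215 = -529/43 - 174/215 = -2819/215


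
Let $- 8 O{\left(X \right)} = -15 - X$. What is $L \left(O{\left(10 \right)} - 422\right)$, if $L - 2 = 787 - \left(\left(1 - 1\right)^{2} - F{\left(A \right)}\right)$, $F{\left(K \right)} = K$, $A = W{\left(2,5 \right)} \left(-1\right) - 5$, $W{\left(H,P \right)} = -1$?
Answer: $- \frac{2630535}{8} \approx -3.2882 \cdot 10^{5}$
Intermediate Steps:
$O{\left(X \right)} = \frac{15}{8} + \frac{X}{8}$ ($O{\left(X \right)} = - \frac{-15 - X}{8} = \frac{15}{8} + \frac{X}{8}$)
$A = -4$ ($A = \left(-1\right) \left(-1\right) - 5 = 1 - 5 = -4$)
$L = 785$ ($L = 2 - \left(-787 + 4 + \left(1 - 1\right)^{2}\right) = 2 + \left(787 - \left(0^{2} + 4\right)\right) = 2 + \left(787 - \left(0 + 4\right)\right) = 2 + \left(787 - 4\right) = 2 + 783 = 785$)
$L \left(O{\left(10 \right)} - 422\right) = 785 \left(\left(\frac{15}{8} + \frac{1}{8} \cdot 10\right) - 422\right) = 785 \left(\left(\frac{15}{8} + \frac{5}{4}\right) - 422\right) = 785 \left(\frac{25}{8} - 422\right) = 785 \left(- \frac{3351}{8}\right) = - \frac{2630535}{8}$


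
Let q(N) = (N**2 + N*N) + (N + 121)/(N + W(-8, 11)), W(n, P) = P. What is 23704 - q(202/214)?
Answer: 173328624190/7315911 ≈ 23692.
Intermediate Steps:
q(N) = 2*N**2 + (121 + N)/(11 + N) (q(N) = (N**2 + N*N) + (N + 121)/(N + 11) = (N**2 + N**2) + (121 + N)/(11 + N) = 2*N**2 + (121 + N)/(11 + N))
23704 - q(202/214) = 23704 - (121 + 202/214 + 2*(202/214)**3 + 22*(202/214)**2)/(11 + 202/214) = 23704 - (121 + 202*(1/214) + 2*(202*(1/214))**3 + 22*(202*(1/214))**2)/(11 + 202*(1/214)) = 23704 - (121 + 101/107 + 2*(101/107)**3 + 22*(101/107)**2)/(11 + 101/107) = 23704 - (121 + 101/107 + 2*(1030301/1225043) + 22*(10201/11449))/1278/107 = 23704 - 107*(121 + 101/107 + 2060602/1225043 + 224422/11449)/1278 = 23704 - 107*175460308/(1278*1225043) = 23704 - 1*87730154/7315911 = 23704 - 87730154/7315911 = 173328624190/7315911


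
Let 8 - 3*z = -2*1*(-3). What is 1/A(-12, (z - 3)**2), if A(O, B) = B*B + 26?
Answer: 81/4507 ≈ 0.017972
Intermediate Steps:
z = 2/3 (z = 8/3 - (-2*1)*(-3)/3 = 8/3 - (-2)*(-3)/3 = 8/3 - 1/3*6 = 8/3 - 2 = 2/3 ≈ 0.66667)
A(O, B) = 26 + B**2 (A(O, B) = B**2 + 26 = 26 + B**2)
1/A(-12, (z - 3)**2) = 1/(26 + ((2/3 - 3)**2)**2) = 1/(26 + ((-7/3)**2)**2) = 1/(26 + (49/9)**2) = 1/(26 + 2401/81) = 1/(4507/81) = 81/4507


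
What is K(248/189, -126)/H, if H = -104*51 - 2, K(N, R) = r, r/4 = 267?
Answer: -534/2653 ≈ -0.20128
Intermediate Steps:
r = 1068 (r = 4*267 = 1068)
K(N, R) = 1068
H = -5306 (H = -5304 - 2 = -5306)
K(248/189, -126)/H = 1068/(-5306) = 1068*(-1/5306) = -534/2653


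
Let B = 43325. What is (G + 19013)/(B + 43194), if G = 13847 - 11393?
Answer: 21467/86519 ≈ 0.24812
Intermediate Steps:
G = 2454
(G + 19013)/(B + 43194) = (2454 + 19013)/(43325 + 43194) = 21467/86519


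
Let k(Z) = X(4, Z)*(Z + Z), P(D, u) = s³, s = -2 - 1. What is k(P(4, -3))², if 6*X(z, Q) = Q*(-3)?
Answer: 531441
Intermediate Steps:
s = -3
P(D, u) = -27 (P(D, u) = (-3)³ = -27)
X(z, Q) = -Q/2 (X(z, Q) = (Q*(-3))/6 = (-3*Q)/6 = -Q/2)
k(Z) = -Z² (k(Z) = (-Z/2)*(Z + Z) = (-Z/2)*(2*Z) = -Z²)
k(P(4, -3))² = (-1*(-27)²)² = (-1*729)² = (-729)² = 531441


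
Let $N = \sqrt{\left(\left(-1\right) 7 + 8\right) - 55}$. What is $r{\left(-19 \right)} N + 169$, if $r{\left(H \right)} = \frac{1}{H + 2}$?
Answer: $169 - \frac{3 i \sqrt{6}}{17} \approx 169.0 - 0.43226 i$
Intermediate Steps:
$r{\left(H \right)} = \frac{1}{2 + H}$
$N = 3 i \sqrt{6}$ ($N = \sqrt{\left(-7 + 8\right) - 55} = \sqrt{1 - 55} = \sqrt{-54} = 3 i \sqrt{6} \approx 7.3485 i$)
$r{\left(-19 \right)} N + 169 = \frac{3 i \sqrt{6}}{2 - 19} + 169 = \frac{3 i \sqrt{6}}{-17} + 169 = - \frac{3 i \sqrt{6}}{17} + 169 = 169 - \frac{3 i \sqrt{6}}{17}$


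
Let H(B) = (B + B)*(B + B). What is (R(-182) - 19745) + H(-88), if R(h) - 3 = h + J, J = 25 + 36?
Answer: 11113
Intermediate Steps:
J = 61
H(B) = 4*B² (H(B) = (2*B)*(2*B) = 4*B²)
R(h) = 64 + h (R(h) = 3 + (h + 61) = 3 + (61 + h) = 64 + h)
(R(-182) - 19745) + H(-88) = ((64 - 182) - 19745) + 4*(-88)² = (-118 - 19745) + 4*7744 = -19863 + 30976 = 11113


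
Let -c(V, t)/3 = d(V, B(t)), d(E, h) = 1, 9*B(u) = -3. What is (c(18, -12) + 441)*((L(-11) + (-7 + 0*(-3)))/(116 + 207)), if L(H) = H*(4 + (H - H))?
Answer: -1314/19 ≈ -69.158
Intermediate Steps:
B(u) = -1/3 (B(u) = (1/9)*(-3) = -1/3)
c(V, t) = -3 (c(V, t) = -3*1 = -3)
L(H) = 4*H (L(H) = H*(4 + 0) = H*4 = 4*H)
(c(18, -12) + 441)*((L(-11) + (-7 + 0*(-3)))/(116 + 207)) = (-3 + 441)*((4*(-11) + (-7 + 0*(-3)))/(116 + 207)) = 438*((-44 + (-7 + 0))/323) = 438*((-44 - 7)*(1/323)) = 438*(-51*1/323) = 438*(-3/19) = -1314/19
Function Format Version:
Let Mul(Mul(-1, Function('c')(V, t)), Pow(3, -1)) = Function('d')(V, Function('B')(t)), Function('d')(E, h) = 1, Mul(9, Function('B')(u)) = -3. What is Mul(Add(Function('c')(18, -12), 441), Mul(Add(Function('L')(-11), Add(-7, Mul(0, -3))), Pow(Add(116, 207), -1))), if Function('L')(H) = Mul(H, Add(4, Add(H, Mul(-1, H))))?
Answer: Rational(-1314, 19) ≈ -69.158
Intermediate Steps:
Function('B')(u) = Rational(-1, 3) (Function('B')(u) = Mul(Rational(1, 9), -3) = Rational(-1, 3))
Function('c')(V, t) = -3 (Function('c')(V, t) = Mul(-3, 1) = -3)
Function('L')(H) = Mul(4, H) (Function('L')(H) = Mul(H, Add(4, 0)) = Mul(H, 4) = Mul(4, H))
Mul(Add(Function('c')(18, -12), 441), Mul(Add(Function('L')(-11), Add(-7, Mul(0, -3))), Pow(Add(116, 207), -1))) = Mul(Add(-3, 441), Mul(Add(Mul(4, -11), Add(-7, Mul(0, -3))), Pow(Add(116, 207), -1))) = Mul(438, Mul(Add(-44, Add(-7, 0)), Pow(323, -1))) = Mul(438, Mul(Add(-44, -7), Rational(1, 323))) = Mul(438, Mul(-51, Rational(1, 323))) = Mul(438, Rational(-3, 19)) = Rational(-1314, 19)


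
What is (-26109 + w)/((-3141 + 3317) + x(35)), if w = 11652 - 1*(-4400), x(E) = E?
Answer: -10057/211 ≈ -47.664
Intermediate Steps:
w = 16052 (w = 11652 + 4400 = 16052)
(-26109 + w)/((-3141 + 3317) + x(35)) = (-26109 + 16052)/((-3141 + 3317) + 35) = -10057/(176 + 35) = -10057/211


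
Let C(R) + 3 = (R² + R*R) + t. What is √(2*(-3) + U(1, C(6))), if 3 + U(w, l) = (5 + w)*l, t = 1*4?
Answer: √429 ≈ 20.712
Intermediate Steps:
t = 4
C(R) = 1 + 2*R² (C(R) = -3 + ((R² + R*R) + 4) = -3 + ((R² + R²) + 4) = -3 + (2*R² + 4) = -3 + (4 + 2*R²) = 1 + 2*R²)
U(w, l) = -3 + l*(5 + w) (U(w, l) = -3 + (5 + w)*l = -3 + l*(5 + w))
√(2*(-3) + U(1, C(6))) = √(2*(-3) + (-3 + 5*(1 + 2*6²) + (1 + 2*6²)*1)) = √(-6 + (-3 + 5*(1 + 2*36) + (1 + 2*36)*1)) = √(-6 + (-3 + 5*(1 + 72) + (1 + 72)*1)) = √(-6 + (-3 + 5*73 + 73*1)) = √(-6 + (-3 + 365 + 73)) = √(-6 + 435) = √429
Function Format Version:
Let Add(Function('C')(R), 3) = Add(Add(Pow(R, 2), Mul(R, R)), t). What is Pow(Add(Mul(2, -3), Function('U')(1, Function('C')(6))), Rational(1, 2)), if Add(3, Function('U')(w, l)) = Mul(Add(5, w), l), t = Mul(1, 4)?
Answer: Pow(429, Rational(1, 2)) ≈ 20.712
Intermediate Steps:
t = 4
Function('C')(R) = Add(1, Mul(2, Pow(R, 2))) (Function('C')(R) = Add(-3, Add(Add(Pow(R, 2), Mul(R, R)), 4)) = Add(-3, Add(Add(Pow(R, 2), Pow(R, 2)), 4)) = Add(-3, Add(Mul(2, Pow(R, 2)), 4)) = Add(-3, Add(4, Mul(2, Pow(R, 2)))) = Add(1, Mul(2, Pow(R, 2))))
Function('U')(w, l) = Add(-3, Mul(l, Add(5, w))) (Function('U')(w, l) = Add(-3, Mul(Add(5, w), l)) = Add(-3, Mul(l, Add(5, w))))
Pow(Add(Mul(2, -3), Function('U')(1, Function('C')(6))), Rational(1, 2)) = Pow(Add(Mul(2, -3), Add(-3, Mul(5, Add(1, Mul(2, Pow(6, 2)))), Mul(Add(1, Mul(2, Pow(6, 2))), 1))), Rational(1, 2)) = Pow(Add(-6, Add(-3, Mul(5, Add(1, Mul(2, 36))), Mul(Add(1, Mul(2, 36)), 1))), Rational(1, 2)) = Pow(Add(-6, Add(-3, Mul(5, Add(1, 72)), Mul(Add(1, 72), 1))), Rational(1, 2)) = Pow(Add(-6, Add(-3, Mul(5, 73), Mul(73, 1))), Rational(1, 2)) = Pow(Add(-6, Add(-3, 365, 73)), Rational(1, 2)) = Pow(Add(-6, 435), Rational(1, 2)) = Pow(429, Rational(1, 2))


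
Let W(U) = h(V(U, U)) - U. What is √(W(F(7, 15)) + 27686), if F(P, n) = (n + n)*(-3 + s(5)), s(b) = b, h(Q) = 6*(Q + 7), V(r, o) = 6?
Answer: 2*√6926 ≈ 166.45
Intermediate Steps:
h(Q) = 42 + 6*Q (h(Q) = 6*(7 + Q) = 42 + 6*Q)
F(P, n) = 4*n (F(P, n) = (n + n)*(-3 + 5) = (2*n)*2 = 4*n)
W(U) = 78 - U (W(U) = (42 + 6*6) - U = (42 + 36) - U = 78 - U)
√(W(F(7, 15)) + 27686) = √((78 - 4*15) + 27686) = √((78 - 1*60) + 27686) = √((78 - 60) + 27686) = √(18 + 27686) = √27704 = 2*√6926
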